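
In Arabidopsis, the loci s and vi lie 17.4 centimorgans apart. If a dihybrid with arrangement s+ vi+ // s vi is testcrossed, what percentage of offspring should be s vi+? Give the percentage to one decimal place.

A map distance of 17.4 centimorgans corresponds to a recombination frequency of 0.174.
The F1 is s+ vi+ / s vi, so s vi+ is a recombinant gamete class with expected frequency r/2 = 0.174/2 = 0.0870.
That is 0.0870 = 8.7% of the progeny.

8.7%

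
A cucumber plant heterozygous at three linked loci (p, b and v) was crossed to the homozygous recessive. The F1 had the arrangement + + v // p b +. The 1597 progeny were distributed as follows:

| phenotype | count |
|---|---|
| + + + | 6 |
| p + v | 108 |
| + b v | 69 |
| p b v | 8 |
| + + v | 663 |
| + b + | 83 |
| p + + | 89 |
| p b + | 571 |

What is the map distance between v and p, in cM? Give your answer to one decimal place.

The two rarest classes, + + + and p b v, are the double crossovers. Comparing them with the parentals, only the v allele has switched, so v is the middle locus and the order is p – v – b.
Crossovers in the p–v interval produce the single-crossover classes p + v and + b + (108 + 83 = 191) plus the double crossovers (14).
RF(p–v) = (191 + 14) / 1597 = 205/1597 = 0.1284 → 12.8 cM.

12.8 cM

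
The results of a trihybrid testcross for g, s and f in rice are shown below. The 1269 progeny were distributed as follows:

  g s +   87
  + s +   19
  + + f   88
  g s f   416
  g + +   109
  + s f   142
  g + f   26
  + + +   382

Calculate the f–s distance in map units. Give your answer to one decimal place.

17.3 map units

The two most frequent reciprocal classes, g s f and + + +, are the parental types, so the F1 was g s f / + + +.
The two rarest classes, g + f and + s +, are the double crossovers. Comparing them with the parentals, only the s allele has switched, so s is the middle locus and the order is f – s – g.
Crossovers in the f–s interval produce the single-crossover classes g s + and + + f (87 + 88 = 175) plus the double crossovers (45).
RF(f–s) = (175 + 45) / 1269 = 220/1269 = 0.1734 → 17.3 map units.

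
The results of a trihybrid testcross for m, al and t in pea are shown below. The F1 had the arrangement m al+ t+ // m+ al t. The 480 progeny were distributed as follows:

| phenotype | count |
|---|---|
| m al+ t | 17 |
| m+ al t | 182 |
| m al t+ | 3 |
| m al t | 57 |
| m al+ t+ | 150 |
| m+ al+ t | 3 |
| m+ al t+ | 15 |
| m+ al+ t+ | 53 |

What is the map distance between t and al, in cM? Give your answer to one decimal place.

7.9 cM

The two rarest classes, m al t+ and m+ al+ t, are the double crossovers. Comparing them with the parentals, only the al allele has switched, so al is the middle locus and the order is t – al – m.
Crossovers in the t–al interval produce the single-crossover classes m al+ t and m+ al t+ (17 + 15 = 32) plus the double crossovers (6).
RF(t–al) = (32 + 6) / 480 = 38/480 = 0.0792 → 7.9 cM.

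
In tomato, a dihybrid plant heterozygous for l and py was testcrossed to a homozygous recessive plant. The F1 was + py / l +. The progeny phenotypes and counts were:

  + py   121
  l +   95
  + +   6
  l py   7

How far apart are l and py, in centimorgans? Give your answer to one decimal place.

5.7 centimorgans

The recombinant classes are + + and l py: 6 + 7 = 13.
Recombination frequency = 13/229 = 0.0568 ≈ 5.7%, i.e. 5.7 centimorgans.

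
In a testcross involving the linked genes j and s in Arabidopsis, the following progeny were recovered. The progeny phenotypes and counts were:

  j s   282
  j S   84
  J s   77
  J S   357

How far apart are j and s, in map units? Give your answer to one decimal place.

20.1 map units

The two most frequent classes, J S (357) and j s (282), are the parental types, so the F1 was J S / j s.
The recombinant classes are J s and j S: 77 + 84 = 161.
Recombination frequency = 161/800 = 0.2013 ≈ 20.1%, i.e. 20.1 map units.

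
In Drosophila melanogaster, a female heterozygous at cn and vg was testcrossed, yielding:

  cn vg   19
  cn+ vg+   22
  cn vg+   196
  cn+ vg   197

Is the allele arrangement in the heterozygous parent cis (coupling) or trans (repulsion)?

The two most frequent classes are cn+ vg (197) and cn vg+ (196); these are the parental (non-recombinant) types.
So the F1 carried cn+ vg on one chromosome and cn vg+ on the other — the recessive alleles are on opposite chromosomes (trans / repulsion).

trans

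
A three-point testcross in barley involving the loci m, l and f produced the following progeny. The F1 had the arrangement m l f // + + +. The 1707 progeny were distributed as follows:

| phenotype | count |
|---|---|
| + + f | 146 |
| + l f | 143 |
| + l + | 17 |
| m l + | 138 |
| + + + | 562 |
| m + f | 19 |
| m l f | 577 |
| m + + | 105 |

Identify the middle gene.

The two rarest classes, m + f and + l +, are the double crossovers. Comparing them with the parentals, only the l allele has switched, so l is the middle locus and the order is m – l – f.

l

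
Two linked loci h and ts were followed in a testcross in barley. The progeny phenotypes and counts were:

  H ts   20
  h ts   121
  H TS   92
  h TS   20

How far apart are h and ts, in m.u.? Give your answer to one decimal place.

The two most frequent classes, H TS (92) and h ts (121), are the parental types, so the F1 was H TS / h ts.
The recombinant classes are H ts and h TS: 20 + 20 = 40.
Recombination frequency = 40/253 = 0.1581 ≈ 15.8%, i.e. 15.8 m.u.

15.8 m.u.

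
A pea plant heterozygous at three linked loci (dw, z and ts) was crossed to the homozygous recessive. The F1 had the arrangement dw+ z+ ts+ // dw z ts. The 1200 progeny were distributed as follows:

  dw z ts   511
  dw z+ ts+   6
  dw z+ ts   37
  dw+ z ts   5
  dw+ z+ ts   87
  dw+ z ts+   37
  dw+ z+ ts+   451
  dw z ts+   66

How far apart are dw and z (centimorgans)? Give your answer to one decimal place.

The two rarest classes, dw z+ ts+ and dw+ z ts, are the double crossovers. Comparing them with the parentals, only the dw allele has switched, so dw is the middle locus and the order is z – dw – ts.
Crossovers in the z–dw interval produce the single-crossover classes dw+ z ts+ and dw z+ ts (37 + 37 = 74) plus the double crossovers (11).
RF(z–dw) = (74 + 11) / 1200 = 85/1200 = 0.0708 → 7.1 centimorgans.

7.1 centimorgans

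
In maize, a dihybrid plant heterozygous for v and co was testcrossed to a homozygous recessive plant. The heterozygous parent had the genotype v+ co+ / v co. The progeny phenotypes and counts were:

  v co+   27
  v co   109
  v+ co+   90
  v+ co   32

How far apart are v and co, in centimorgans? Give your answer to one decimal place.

22.9 centimorgans

The recombinant classes are v+ co and v co+: 32 + 27 = 59.
Recombination frequency = 59/258 = 0.2287 ≈ 22.9%, i.e. 22.9 centimorgans.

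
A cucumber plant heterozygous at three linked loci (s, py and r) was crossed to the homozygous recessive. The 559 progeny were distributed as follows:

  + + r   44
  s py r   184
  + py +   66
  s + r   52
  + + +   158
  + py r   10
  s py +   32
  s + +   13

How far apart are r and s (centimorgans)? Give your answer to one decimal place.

The two most frequent reciprocal classes, + + + and s py r, are the parental types, so the F1 was + + + / s py r.
The two rarest classes, s + + and + py r, are the double crossovers. Comparing them with the parentals, only the s allele has switched, so s is the middle locus and the order is r – s – py.
Crossovers in the r–s interval produce the single-crossover classes + + r and s py + (44 + 32 = 76) plus the double crossovers (23).
RF(r–s) = (76 + 23) / 559 = 99/559 = 0.1771 → 17.7 centimorgans.

17.7 centimorgans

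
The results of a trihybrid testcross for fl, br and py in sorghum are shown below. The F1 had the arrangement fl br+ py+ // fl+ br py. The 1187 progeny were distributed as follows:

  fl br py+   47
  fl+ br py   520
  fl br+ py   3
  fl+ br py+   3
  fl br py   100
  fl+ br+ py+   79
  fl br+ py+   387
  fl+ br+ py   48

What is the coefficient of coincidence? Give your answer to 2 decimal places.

The two rarest classes, fl br+ py and fl+ br py+, are the double crossovers. Comparing them with the parentals, only the py allele has switched, so py is the middle locus and the order is br – py – fl.
br–py: (95 + 6)/1187 = 0.0851; py–fl: (179 + 6)/1187 = 0.1559.
Expected DCO frequency = 0.0851 × 0.1559 ≈ 0.01327; observed = 6/1187 ≈ 0.00505.
Coefficient of coincidence = 0.00505/0.01327 ≈ 0.38.

0.38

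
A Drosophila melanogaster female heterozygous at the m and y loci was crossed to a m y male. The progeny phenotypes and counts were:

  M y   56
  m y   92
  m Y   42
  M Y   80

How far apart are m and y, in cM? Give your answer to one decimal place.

The two most frequent classes, M Y (80) and m y (92), are the parental types, so the F1 was M Y / m y.
The recombinant classes are M y and m Y: 56 + 42 = 98.
Recombination frequency = 98/270 = 0.3630 ≈ 36.3%, i.e. 36.3 cM.

36.3 cM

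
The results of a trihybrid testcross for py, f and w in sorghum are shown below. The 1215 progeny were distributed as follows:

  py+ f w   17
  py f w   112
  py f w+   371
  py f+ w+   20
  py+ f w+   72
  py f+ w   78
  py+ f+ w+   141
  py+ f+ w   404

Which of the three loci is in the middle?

The two most frequent reciprocal classes, py+ f+ w and py f w+, are the parental types, so the F1 was py+ f+ w / py f w+.
The two rarest classes, py+ f w and py f+ w+, are the double crossovers. Comparing them with the parentals, only the f allele has switched, so f is the middle locus and the order is w – f – py.

f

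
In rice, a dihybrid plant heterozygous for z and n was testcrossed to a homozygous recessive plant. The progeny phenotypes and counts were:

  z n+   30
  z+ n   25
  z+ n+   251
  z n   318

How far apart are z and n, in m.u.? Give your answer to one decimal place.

The two most frequent classes, z+ n+ (251) and z n (318), are the parental types, so the F1 was z+ n+ / z n.
The recombinant classes are z+ n and z n+: 25 + 30 = 55.
Recombination frequency = 55/624 = 0.0881 ≈ 8.8%, i.e. 8.8 m.u.

8.8 m.u.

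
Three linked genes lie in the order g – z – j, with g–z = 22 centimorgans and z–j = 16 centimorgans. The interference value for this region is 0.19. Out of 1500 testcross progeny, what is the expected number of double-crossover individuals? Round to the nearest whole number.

Map distances give recombination frequencies of 0.220 and 0.160 for the two intervals.
With interference 0.19 (so coincidence = 0.81), expected double-crossover frequency = 0.220 × 0.160 × 0.81 = 0.02851.
Expected number = 0.02851 × 1500 = 42.77 ≈ 43.

43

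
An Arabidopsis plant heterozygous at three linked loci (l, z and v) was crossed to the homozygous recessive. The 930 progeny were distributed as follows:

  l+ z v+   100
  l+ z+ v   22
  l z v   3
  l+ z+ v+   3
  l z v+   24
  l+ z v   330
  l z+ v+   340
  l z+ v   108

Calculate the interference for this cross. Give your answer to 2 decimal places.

0.50

The two most frequent reciprocal classes, l z+ v+ and l+ z v, are the parental types, so the F1 was l z+ v+ / l+ z v.
The two rarest classes, l+ z+ v+ and l z v, are the double crossovers. Comparing them with the parentals, only the l allele has switched, so l is the middle locus and the order is v – l – z.
v–l: (208 + 6)/930 = 0.2301; l–z: (46 + 6)/930 = 0.0559.
Expected DCO frequency = 0.2301 × 0.0559 ≈ 0.01286; observed = 6/930 ≈ 0.00645.
Coefficient of coincidence = 0.00645/0.01286 ≈ 0.50; interference = 1 − 0.50 = 0.50.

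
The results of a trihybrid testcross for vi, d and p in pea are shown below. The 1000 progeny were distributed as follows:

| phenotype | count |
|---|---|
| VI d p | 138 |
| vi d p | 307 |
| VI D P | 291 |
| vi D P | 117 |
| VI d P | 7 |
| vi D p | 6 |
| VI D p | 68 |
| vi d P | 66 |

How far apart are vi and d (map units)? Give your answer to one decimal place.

26.8 map units

The two most frequent reciprocal classes, VI D P and vi d p, are the parental types, so the F1 was VI D P / vi d p.
The two rarest classes, VI d P and vi D p, are the double crossovers. Comparing them with the parentals, only the d allele has switched, so d is the middle locus and the order is p – d – vi.
Crossovers in the d–vi interval produce the single-crossover classes vi D P and VI d p (117 + 138 = 255) plus the double crossovers (13).
RF(d–vi) = (255 + 13) / 1000 = 268/1000 = 0.2680 → 26.8 map units.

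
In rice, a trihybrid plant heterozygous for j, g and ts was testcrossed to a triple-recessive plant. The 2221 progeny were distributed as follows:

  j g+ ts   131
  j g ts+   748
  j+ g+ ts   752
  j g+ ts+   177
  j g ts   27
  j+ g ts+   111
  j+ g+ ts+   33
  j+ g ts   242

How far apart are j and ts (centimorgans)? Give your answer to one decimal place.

The two most frequent reciprocal classes, j+ g+ ts and j g ts+, are the parental types, so the F1 was j+ g+ ts / j g ts+.
The two rarest classes, j+ g+ ts+ and j g ts, are the double crossovers. Comparing them with the parentals, only the ts allele has switched, so ts is the middle locus and the order is j – ts – g.
Crossovers in the j–ts interval produce the single-crossover classes j g+ ts and j+ g ts+ (131 + 111 = 242) plus the double crossovers (60).
RF(j–ts) = (242 + 60) / 2221 = 302/2221 = 0.1360 → 13.6 centimorgans.

13.6 centimorgans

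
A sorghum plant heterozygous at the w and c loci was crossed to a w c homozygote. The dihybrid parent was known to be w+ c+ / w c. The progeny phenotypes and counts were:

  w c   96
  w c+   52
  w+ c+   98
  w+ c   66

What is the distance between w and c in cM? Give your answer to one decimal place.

The recombinant classes are w+ c and w c+: 66 + 52 = 118.
Recombination frequency = 118/312 = 0.3782 ≈ 37.8%, i.e. 37.8 cM.

37.8 cM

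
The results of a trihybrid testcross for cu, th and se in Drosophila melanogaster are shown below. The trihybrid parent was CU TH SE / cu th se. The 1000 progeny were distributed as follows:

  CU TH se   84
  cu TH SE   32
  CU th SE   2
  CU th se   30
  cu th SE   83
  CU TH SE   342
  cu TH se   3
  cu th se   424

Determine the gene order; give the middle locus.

th

The two rarest classes, CU th SE and cu TH se, are the double crossovers. Comparing them with the parentals, only the th allele has switched, so th is the middle locus and the order is cu – th – se.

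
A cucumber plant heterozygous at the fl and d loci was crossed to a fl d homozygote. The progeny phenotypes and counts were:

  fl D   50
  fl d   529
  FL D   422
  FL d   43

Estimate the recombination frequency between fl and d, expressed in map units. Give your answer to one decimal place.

The two most frequent classes, FL D (422) and fl d (529), are the parental types, so the F1 was FL D / fl d.
The recombinant classes are FL d and fl D: 43 + 50 = 93.
Recombination frequency = 93/1044 = 0.0891 ≈ 8.9%, i.e. 8.9 map units.

8.9 map units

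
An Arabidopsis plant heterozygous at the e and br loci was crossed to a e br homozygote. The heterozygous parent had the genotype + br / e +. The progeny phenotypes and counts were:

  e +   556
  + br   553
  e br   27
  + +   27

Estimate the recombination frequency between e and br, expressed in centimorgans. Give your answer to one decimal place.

The recombinant classes are + + and e br: 27 + 27 = 54.
Recombination frequency = 54/1163 = 0.0464 ≈ 4.6%, i.e. 4.6 centimorgans.

4.6 centimorgans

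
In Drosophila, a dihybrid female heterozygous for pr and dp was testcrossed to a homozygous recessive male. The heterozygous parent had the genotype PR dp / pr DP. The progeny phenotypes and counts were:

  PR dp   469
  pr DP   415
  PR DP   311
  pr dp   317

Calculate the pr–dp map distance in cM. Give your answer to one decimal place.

The recombinant classes are PR DP and pr dp: 311 + 317 = 628.
Recombination frequency = 628/1512 = 0.4153 ≈ 41.5%, i.e. 41.5 cM.

41.5 cM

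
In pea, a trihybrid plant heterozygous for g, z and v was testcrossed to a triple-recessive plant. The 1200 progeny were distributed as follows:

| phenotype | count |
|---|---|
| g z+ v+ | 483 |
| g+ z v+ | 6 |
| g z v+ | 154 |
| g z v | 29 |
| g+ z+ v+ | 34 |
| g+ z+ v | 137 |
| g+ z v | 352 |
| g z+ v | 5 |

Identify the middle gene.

v

The two most frequent reciprocal classes, g z+ v+ and g+ z v, are the parental types, so the F1 was g z+ v+ / g+ z v.
The two rarest classes, g z+ v and g+ z v+, are the double crossovers. Comparing them with the parentals, only the v allele has switched, so v is the middle locus and the order is g – v – z.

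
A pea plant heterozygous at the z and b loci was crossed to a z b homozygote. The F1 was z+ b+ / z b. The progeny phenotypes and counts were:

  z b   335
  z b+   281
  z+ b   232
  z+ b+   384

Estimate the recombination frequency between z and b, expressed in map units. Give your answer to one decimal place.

The recombinant classes are z+ b and z b+: 232 + 281 = 513.
Recombination frequency = 513/1232 = 0.4164 ≈ 41.6%, i.e. 41.6 map units.

41.6 map units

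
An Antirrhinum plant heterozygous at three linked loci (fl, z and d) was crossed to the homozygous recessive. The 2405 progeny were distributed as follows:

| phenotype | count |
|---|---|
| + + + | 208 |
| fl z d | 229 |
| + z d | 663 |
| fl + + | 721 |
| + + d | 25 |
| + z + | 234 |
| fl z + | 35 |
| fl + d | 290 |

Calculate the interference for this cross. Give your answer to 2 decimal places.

0.50

The two most frequent reciprocal classes, + z d and fl + +, are the parental types, so the F1 was + z d / fl + +.
The two rarest classes, + + d and fl z +, are the double crossovers. Comparing them with the parentals, only the z allele has switched, so z is the middle locus and the order is fl – z – d.
fl–z: (437 + 60)/2405 = 0.2067; z–d: (524 + 60)/2405 = 0.2428.
Expected DCO frequency = 0.2067 × 0.2428 ≈ 0.05019; observed = 60/2405 ≈ 0.02495.
Coefficient of coincidence = 0.02495/0.05019 ≈ 0.50; interference = 1 − 0.50 = 0.50.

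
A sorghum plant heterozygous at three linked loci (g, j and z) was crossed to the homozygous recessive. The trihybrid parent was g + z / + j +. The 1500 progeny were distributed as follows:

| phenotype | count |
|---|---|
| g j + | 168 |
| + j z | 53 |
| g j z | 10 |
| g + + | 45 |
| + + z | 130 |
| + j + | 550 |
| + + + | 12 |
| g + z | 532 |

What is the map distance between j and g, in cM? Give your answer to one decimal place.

21.3 cM

The two rarest classes, g j z and + + +, are the double crossovers. Comparing them with the parentals, only the j allele has switched, so j is the middle locus and the order is g – j – z.
Crossovers in the g–j interval produce the single-crossover classes + + z and g j + (130 + 168 = 298) plus the double crossovers (22).
RF(g–j) = (298 + 22) / 1500 = 320/1500 = 0.2133 → 21.3 cM.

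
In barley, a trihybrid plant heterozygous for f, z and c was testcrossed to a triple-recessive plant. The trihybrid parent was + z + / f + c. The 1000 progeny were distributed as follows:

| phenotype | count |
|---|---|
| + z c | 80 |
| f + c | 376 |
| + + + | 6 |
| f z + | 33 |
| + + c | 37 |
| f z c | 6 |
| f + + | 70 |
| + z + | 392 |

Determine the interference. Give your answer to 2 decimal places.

The two rarest classes, + + + and f z c, are the double crossovers. Comparing them with the parentals, only the z allele has switched, so z is the middle locus and the order is c – z – f.
c–z: (150 + 12)/1000 = 0.1620; z–f: (70 + 12)/1000 = 0.0820.
Expected DCO frequency = 0.1620 × 0.0820 ≈ 0.01328; observed = 12/1000 ≈ 0.01200.
Coefficient of coincidence = 0.01200/0.01328 ≈ 0.90; interference = 1 − 0.90 = 0.10.

0.10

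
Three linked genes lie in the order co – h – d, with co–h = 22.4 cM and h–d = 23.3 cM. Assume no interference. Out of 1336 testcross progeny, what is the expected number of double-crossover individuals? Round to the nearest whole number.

70

Map distances give recombination frequencies of 0.224 and 0.233 for the two intervals.
With no interference, expected double-crossover frequency = 0.224 × 0.233 = 0.05219.
Expected number = 0.05219 × 1336 = 69.73 ≈ 70.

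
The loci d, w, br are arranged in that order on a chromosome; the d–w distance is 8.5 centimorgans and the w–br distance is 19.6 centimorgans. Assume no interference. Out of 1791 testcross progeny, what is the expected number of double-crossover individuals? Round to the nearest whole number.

Map distances give recombination frequencies of 0.085 and 0.196 for the two intervals.
With no interference, expected double-crossover frequency = 0.085 × 0.196 = 0.01666.
Expected number = 0.01666 × 1791 = 29.84 ≈ 30.

30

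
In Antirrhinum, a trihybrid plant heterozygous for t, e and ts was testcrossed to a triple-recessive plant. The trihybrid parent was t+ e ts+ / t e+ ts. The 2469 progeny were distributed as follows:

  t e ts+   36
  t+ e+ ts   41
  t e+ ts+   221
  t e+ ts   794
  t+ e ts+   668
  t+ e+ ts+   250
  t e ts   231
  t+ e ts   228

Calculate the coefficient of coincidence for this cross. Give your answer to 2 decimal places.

0.65

The two rarest classes, t e ts+ and t+ e+ ts, are the double crossovers. Comparing them with the parentals, only the t allele has switched, so t is the middle locus and the order is ts – t – e.
ts–t: (449 + 77)/2469 = 0.2130; t–e: (481 + 77)/2469 = 0.2260.
Expected DCO frequency = 0.2130 × 0.2260 ≈ 0.04814; observed = 77/2469 ≈ 0.03119.
Coefficient of coincidence = 0.03119/0.04814 ≈ 0.65.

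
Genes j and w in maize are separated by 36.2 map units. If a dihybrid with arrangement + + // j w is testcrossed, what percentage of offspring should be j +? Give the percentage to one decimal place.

A map distance of 36.2 map units corresponds to a recombination frequency of 0.362.
The F1 is + + / j w, so j + is a recombinant gamete class with expected frequency r/2 = 0.362/2 = 0.1810.
That is 0.1810 = 18.1% of the progeny.

18.1%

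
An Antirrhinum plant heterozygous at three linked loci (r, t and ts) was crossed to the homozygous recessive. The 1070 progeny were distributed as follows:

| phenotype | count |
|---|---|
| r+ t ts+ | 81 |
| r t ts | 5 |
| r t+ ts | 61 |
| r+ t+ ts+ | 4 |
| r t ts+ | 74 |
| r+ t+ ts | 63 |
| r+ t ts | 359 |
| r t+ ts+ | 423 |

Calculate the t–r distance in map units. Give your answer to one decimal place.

13.6 map units

The two most frequent reciprocal classes, r t+ ts+ and r+ t ts, are the parental types, so the F1 was r t+ ts+ / r+ t ts.
The two rarest classes, r+ t+ ts+ and r t ts, are the double crossovers. Comparing them with the parentals, only the r allele has switched, so r is the middle locus and the order is ts – r – t.
Crossovers in the r–t interval produce the single-crossover classes r t ts+ and r+ t+ ts (74 + 63 = 137) plus the double crossovers (9).
RF(r–t) = (137 + 9) / 1070 = 146/1070 = 0.1364 → 13.6 map units.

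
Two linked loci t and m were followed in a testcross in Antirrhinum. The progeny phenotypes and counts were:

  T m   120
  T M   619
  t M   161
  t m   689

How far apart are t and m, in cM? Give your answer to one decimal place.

The two most frequent classes, T M (619) and t m (689), are the parental types, so the F1 was T M / t m.
The recombinant classes are T m and t M: 120 + 161 = 281.
Recombination frequency = 281/1589 = 0.1768 ≈ 17.7%, i.e. 17.7 cM.

17.7 cM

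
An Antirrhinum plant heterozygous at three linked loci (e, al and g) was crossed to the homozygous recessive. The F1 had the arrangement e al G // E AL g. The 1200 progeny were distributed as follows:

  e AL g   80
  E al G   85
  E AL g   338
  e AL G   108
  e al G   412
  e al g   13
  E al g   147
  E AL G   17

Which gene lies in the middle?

g

The two rarest classes, e al g and E AL G, are the double crossovers. Comparing them with the parentals, only the g allele has switched, so g is the middle locus and the order is e – g – al.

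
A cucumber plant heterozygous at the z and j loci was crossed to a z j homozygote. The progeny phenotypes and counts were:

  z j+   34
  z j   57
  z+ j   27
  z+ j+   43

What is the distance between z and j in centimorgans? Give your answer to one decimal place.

37.9 centimorgans

The two most frequent classes, z+ j+ (43) and z j (57), are the parental types, so the F1 was z+ j+ / z j.
The recombinant classes are z+ j and z j+: 27 + 34 = 61.
Recombination frequency = 61/161 = 0.3789 ≈ 37.9%, i.e. 37.9 centimorgans.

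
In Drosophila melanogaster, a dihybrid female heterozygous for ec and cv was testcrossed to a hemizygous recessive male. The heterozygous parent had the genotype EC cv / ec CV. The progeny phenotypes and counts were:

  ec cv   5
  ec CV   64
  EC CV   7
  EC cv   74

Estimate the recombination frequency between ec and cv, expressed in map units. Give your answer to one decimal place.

The recombinant classes are EC CV and ec cv: 7 + 5 = 12.
Recombination frequency = 12/150 = 0.0800 ≈ 8.0%, i.e. 8.0 map units.

8.0 map units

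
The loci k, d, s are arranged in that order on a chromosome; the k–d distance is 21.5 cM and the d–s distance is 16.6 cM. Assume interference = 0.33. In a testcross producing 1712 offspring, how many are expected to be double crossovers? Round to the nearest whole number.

41

Map distances give recombination frequencies of 0.215 and 0.166 for the two intervals.
With interference 0.33 (so coincidence = 0.67), expected double-crossover frequency = 0.215 × 0.166 × 0.67 = 0.02391.
Expected number = 0.02391 × 1712 = 40.94 ≈ 41.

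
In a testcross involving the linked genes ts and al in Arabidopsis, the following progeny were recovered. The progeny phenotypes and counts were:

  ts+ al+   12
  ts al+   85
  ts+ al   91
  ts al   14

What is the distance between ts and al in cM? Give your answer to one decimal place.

The two most frequent classes, ts+ al (91) and ts al+ (85), are the parental types, so the F1 was ts+ al / ts al+.
The recombinant classes are ts+ al+ and ts al: 12 + 14 = 26.
Recombination frequency = 26/202 = 0.1287 ≈ 12.9%, i.e. 12.9 cM.

12.9 cM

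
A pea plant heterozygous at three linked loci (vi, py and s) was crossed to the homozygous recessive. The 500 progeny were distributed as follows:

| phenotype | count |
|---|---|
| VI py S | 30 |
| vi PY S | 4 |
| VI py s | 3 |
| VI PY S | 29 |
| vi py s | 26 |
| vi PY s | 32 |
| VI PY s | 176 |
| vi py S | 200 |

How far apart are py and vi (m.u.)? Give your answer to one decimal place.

13.8 m.u.

The two most frequent reciprocal classes, vi py S and VI PY s, are the parental types, so the F1 was vi py S / VI PY s.
The two rarest classes, vi PY S and VI py s, are the double crossovers. Comparing them with the parentals, only the py allele has switched, so py is the middle locus and the order is s – py – vi.
Crossovers in the py–vi interval produce the single-crossover classes VI py S and vi PY s (30 + 32 = 62) plus the double crossovers (7).
RF(py–vi) = (62 + 7) / 500 = 69/500 = 0.1380 → 13.8 m.u.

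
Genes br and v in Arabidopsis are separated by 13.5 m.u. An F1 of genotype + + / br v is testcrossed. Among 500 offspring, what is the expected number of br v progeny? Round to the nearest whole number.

A map distance of 13.5 m.u. corresponds to a recombination frequency of 0.135.
The F1 is + + / br v, so br v is a parental gamete class with expected frequency (1 − r)/2 = 0.865/2 = 0.4325.
Expected number = 0.4325 × 500 = 216.25 ≈ 216.

216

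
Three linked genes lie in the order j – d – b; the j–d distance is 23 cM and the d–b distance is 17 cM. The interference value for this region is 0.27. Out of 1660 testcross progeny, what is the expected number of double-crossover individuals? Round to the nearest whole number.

Map distances give recombination frequencies of 0.230 and 0.170 for the two intervals.
With interference 0.27 (so coincidence = 0.73), expected double-crossover frequency = 0.230 × 0.170 × 0.73 = 0.02854.
Expected number = 0.02854 × 1660 = 47.38 ≈ 47.

47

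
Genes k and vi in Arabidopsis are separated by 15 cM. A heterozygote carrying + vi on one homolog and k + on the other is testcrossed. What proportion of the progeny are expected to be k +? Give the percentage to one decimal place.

42.5%

A map distance of 15 cM corresponds to a recombination frequency of 0.150.
The F1 is + vi / k +, so k + is a parental gamete class with expected frequency (1 − r)/2 = 0.850/2 = 0.4250.
That is 0.4250 = 42.5% of the progeny.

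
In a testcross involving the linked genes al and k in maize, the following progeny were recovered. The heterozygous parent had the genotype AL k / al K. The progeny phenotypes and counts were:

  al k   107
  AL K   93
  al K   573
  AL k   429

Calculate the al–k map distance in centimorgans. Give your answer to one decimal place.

The recombinant classes are AL K and al k: 93 + 107 = 200.
Recombination frequency = 200/1202 = 0.1664 ≈ 16.6%, i.e. 16.6 centimorgans.

16.6 centimorgans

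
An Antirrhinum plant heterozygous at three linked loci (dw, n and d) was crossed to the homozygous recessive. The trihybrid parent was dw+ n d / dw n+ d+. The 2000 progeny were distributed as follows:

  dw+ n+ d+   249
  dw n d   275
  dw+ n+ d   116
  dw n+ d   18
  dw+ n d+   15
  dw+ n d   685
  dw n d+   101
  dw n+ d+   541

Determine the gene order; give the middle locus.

The two rarest classes, dw+ n d+ and dw n+ d, are the double crossovers. Comparing them with the parentals, only the d allele has switched, so d is the middle locus and the order is n – d – dw.

d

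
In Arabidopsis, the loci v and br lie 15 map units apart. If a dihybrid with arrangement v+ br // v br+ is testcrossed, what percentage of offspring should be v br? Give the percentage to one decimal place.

A map distance of 15 map units corresponds to a recombination frequency of 0.150.
The F1 is v+ br / v br+, so v br is a recombinant gamete class with expected frequency r/2 = 0.150/2 = 0.0750.
That is 0.0750 = 7.5% of the progeny.

7.5%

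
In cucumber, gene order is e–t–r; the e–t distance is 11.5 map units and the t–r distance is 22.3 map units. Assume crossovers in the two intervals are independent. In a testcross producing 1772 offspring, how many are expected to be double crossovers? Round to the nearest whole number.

Map distances give recombination frequencies of 0.115 and 0.223 for the two intervals.
With no interference, expected double-crossover frequency = 0.115 × 0.223 = 0.02565.
Expected number = 0.02565 × 1772 = 45.44 ≈ 45.

45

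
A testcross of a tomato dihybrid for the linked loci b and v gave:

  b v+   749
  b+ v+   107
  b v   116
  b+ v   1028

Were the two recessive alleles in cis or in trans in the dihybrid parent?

The two most frequent classes are b+ v (1028) and b v+ (749); these are the parental (non-recombinant) types.
So the F1 carried b+ v on one chromosome and b v+ on the other — the recessive alleles are on opposite chromosomes (trans / repulsion).

trans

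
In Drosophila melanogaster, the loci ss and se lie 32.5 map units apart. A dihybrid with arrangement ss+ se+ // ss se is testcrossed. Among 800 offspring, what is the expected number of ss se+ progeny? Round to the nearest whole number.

A map distance of 32.5 map units corresponds to a recombination frequency of 0.325.
The F1 is ss+ se+ / ss se, so ss se+ is a recombinant gamete class with expected frequency r/2 = 0.325/2 = 0.1625.
Expected number = 0.1625 × 800 = 130.00 ≈ 130.

130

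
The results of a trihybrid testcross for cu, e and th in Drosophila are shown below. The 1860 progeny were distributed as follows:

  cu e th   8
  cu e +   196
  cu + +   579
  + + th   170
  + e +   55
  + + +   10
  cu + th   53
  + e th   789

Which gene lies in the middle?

The two most frequent reciprocal classes, cu + + and + e th, are the parental types, so the F1 was cu + + / + e th.
The two rarest classes, + + + and cu e th, are the double crossovers. Comparing them with the parentals, only the cu allele has switched, so cu is the middle locus and the order is th – cu – e.

cu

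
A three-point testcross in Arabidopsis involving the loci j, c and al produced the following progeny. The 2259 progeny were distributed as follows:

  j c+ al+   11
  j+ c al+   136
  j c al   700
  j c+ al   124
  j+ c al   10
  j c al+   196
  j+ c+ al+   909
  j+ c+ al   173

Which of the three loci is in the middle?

The two most frequent reciprocal classes, j+ c+ al+ and j c al, are the parental types, so the F1 was j+ c+ al+ / j c al.
The two rarest classes, j c+ al+ and j+ c al, are the double crossovers. Comparing them with the parentals, only the j allele has switched, so j is the middle locus and the order is al – j – c.

j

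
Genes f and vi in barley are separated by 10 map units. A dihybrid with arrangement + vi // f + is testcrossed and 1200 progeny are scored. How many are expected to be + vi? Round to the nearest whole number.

540

A map distance of 10 map units corresponds to a recombination frequency of 0.100.
The F1 is + vi / f +, so + vi is a parental gamete class with expected frequency (1 − r)/2 = 0.900/2 = 0.4500.
Expected number = 0.4500 × 1200 = 540.00 ≈ 540.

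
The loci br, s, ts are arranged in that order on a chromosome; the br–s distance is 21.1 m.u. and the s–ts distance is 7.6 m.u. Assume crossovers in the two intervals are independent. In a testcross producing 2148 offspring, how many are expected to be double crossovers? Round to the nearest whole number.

34

Map distances give recombination frequencies of 0.211 and 0.076 for the two intervals.
With no interference, expected double-crossover frequency = 0.211 × 0.076 = 0.01604.
Expected number = 0.01604 × 2148 = 34.45 ≈ 34.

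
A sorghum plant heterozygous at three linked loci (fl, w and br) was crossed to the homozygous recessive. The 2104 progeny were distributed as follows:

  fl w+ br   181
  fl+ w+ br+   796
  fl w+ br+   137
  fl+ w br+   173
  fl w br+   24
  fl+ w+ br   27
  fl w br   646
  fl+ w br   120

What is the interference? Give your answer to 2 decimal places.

The two most frequent reciprocal classes, fl+ w+ br+ and fl w br, are the parental types, so the F1 was fl+ w+ br+ / fl w br.
The two rarest classes, fl+ w+ br and fl w br+, are the double crossovers. Comparing them with the parentals, only the br allele has switched, so br is the middle locus and the order is fl – br – w.
fl–br: (257 + 51)/2104 = 0.1464; br–w: (354 + 51)/2104 = 0.1925.
Expected DCO frequency = 0.1464 × 0.1925 ≈ 0.02818; observed = 51/2104 ≈ 0.02424.
Coefficient of coincidence = 0.02424/0.02818 ≈ 0.86; interference = 1 − 0.86 = 0.14.

0.14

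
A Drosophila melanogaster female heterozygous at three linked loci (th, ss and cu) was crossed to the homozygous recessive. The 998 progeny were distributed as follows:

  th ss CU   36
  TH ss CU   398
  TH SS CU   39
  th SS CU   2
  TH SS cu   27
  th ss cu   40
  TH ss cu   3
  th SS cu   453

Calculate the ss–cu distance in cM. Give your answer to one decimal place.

The two most frequent reciprocal classes, th SS cu and TH ss CU, are the parental types, so the F1 was th SS cu / TH ss CU.
The two rarest classes, th SS CU and TH ss cu, are the double crossovers. Comparing them with the parentals, only the cu allele has switched, so cu is the middle locus and the order is th – cu – ss.
Crossovers in the cu–ss interval produce the single-crossover classes th ss cu and TH SS CU (40 + 39 = 79) plus the double crossovers (5).
RF(cu–ss) = (79 + 5) / 998 = 84/998 = 0.0842 → 8.4 cM.

8.4 cM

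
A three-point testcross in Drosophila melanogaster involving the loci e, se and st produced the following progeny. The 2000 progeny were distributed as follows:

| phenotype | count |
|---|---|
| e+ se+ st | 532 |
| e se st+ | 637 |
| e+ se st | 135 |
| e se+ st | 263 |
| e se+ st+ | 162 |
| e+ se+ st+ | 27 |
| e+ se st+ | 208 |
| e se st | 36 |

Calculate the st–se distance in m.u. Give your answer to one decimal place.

18.0 m.u.

The two most frequent reciprocal classes, e se st+ and e+ se+ st, are the parental types, so the F1 was e se st+ / e+ se+ st.
The two rarest classes, e se st and e+ se+ st+, are the double crossovers. Comparing them with the parentals, only the st allele has switched, so st is the middle locus and the order is se – st – e.
Crossovers in the se–st interval produce the single-crossover classes e se+ st+ and e+ se st (162 + 135 = 297) plus the double crossovers (63).
RF(se–st) = (297 + 63) / 2000 = 360/2000 = 0.1800 → 18.0 m.u.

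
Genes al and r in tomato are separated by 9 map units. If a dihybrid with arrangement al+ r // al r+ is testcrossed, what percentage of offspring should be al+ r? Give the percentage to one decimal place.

45.5%

A map distance of 9 map units corresponds to a recombination frequency of 0.090.
The F1 is al+ r / al r+, so al+ r is a parental gamete class with expected frequency (1 − r)/2 = 0.910/2 = 0.4550.
That is 0.4550 = 45.5% of the progeny.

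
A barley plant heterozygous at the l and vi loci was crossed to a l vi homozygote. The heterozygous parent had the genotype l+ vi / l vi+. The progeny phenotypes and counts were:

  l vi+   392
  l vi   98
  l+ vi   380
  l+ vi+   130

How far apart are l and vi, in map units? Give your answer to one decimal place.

22.8 map units

The recombinant classes are l+ vi+ and l vi: 130 + 98 = 228.
Recombination frequency = 228/1000 = 0.2280 ≈ 22.8%, i.e. 22.8 map units.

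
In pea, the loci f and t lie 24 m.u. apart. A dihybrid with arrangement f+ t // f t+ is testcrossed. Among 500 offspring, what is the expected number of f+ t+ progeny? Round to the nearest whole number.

A map distance of 24 m.u. corresponds to a recombination frequency of 0.240.
The F1 is f+ t / f t+, so f+ t+ is a recombinant gamete class with expected frequency r/2 = 0.240/2 = 0.1200.
Expected number = 0.1200 × 500 = 60.00 ≈ 60.

60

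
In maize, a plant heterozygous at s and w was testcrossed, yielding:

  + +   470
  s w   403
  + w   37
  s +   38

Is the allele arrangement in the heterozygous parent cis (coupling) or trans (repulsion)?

The two most frequent classes are + + (470) and s w (403); these are the parental (non-recombinant) types.
So the F1 carried + + on one chromosome and s w on the other — the recessive alleles are on the same chromosome (cis / coupling).

cis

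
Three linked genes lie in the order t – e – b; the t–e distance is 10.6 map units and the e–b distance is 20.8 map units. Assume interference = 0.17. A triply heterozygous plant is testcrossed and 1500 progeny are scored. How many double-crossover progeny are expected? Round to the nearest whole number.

Map distances give recombination frequencies of 0.106 and 0.208 for the two intervals.
With interference 0.17 (so coincidence = 0.83), expected double-crossover frequency = 0.106 × 0.208 × 0.83 = 0.01830.
Expected number = 0.01830 × 1500 = 27.45 ≈ 27.

27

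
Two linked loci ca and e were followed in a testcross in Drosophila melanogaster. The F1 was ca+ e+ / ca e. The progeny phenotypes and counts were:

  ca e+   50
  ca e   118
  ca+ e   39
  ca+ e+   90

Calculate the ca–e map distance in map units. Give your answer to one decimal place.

The recombinant classes are ca+ e and ca e+: 39 + 50 = 89.
Recombination frequency = 89/297 = 0.2997 ≈ 30.0%, i.e. 30.0 map units.

30.0 map units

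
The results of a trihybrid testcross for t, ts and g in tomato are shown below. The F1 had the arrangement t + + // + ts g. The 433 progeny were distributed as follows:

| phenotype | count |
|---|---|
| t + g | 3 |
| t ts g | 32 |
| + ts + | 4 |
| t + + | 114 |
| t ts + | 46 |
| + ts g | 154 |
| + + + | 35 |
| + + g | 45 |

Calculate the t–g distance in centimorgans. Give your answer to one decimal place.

The two rarest classes, t + g and + ts +, are the double crossovers. Comparing them with the parentals, only the g allele has switched, so g is the middle locus and the order is ts – g – t.
Crossovers in the g–t interval produce the single-crossover classes + + + and t ts g (35 + 32 = 67) plus the double crossovers (7).
RF(g–t) = (67 + 7) / 433 = 74/433 = 0.1709 → 17.1 centimorgans.

17.1 centimorgans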